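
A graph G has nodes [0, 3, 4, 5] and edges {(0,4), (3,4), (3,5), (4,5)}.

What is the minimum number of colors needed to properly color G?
Clique number ω(G) = 3 (lower bound: χ ≥ ω).
The clique on [3, 4, 5] has size 3, forcing χ ≥ 3, and the coloring below uses 3 colors, so χ(G) = 3.
A valid 3-coloring: color 1: [4]; color 2: [0, 5]; color 3: [3].

χ(G) = 3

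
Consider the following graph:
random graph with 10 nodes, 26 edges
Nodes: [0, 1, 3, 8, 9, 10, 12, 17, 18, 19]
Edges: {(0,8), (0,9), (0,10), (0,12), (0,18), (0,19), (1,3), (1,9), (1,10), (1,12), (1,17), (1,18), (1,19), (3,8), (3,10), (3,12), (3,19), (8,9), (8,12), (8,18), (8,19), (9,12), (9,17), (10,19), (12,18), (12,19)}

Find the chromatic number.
χ(G) = 4

Clique number ω(G) = 4 (lower bound: χ ≥ ω).
The clique on [0, 8, 9, 12] has size 4, forcing χ ≥ 4, and the coloring below uses 4 colors, so χ(G) = 4.
A valid 4-coloring: color 1: [1, 8]; color 2: [10, 12, 17]; color 3: [9, 18, 19]; color 4: [0, 3].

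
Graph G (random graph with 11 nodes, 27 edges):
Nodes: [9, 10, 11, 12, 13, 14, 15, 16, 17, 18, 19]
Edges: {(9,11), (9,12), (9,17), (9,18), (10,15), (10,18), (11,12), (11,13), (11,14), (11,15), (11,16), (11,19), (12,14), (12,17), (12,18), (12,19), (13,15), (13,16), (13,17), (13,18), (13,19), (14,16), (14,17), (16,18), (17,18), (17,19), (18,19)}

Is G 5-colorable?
Yes, G is 5-colorable

A valid 5-coloring: color 1: [11, 18]; color 2: [15, 16, 17]; color 3: [10, 12, 13]; color 4: [9, 14, 19].
(χ(G) = 4 ≤ 5.)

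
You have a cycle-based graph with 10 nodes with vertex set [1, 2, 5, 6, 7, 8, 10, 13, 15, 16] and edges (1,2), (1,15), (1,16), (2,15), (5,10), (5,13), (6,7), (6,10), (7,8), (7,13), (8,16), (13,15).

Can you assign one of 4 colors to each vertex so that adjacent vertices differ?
Yes, G is 4-colorable

A valid 4-coloring: color 1: [1, 8, 10, 13]; color 2: [5, 7, 15, 16]; color 3: [2, 6].
(χ(G) = 3 ≤ 4.)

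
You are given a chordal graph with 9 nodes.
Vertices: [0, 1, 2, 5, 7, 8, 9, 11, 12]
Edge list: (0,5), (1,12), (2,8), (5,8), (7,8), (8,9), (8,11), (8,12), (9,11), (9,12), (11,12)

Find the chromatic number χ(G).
χ(G) = 4

Clique number ω(G) = 4 (lower bound: χ ≥ ω).
The clique on [8, 9, 11, 12] has size 4, forcing χ ≥ 4, and the coloring below uses 4 colors, so χ(G) = 4.
A valid 4-coloring: color 1: [0, 1, 8]; color 2: [2, 5, 7, 12]; color 3: [11]; color 4: [9].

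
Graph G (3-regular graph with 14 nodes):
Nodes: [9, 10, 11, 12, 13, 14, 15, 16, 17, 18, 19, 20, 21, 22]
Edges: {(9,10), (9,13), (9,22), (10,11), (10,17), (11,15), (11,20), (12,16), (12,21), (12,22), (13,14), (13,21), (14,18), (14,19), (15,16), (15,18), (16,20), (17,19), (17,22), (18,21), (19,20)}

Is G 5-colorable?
A valid 5-coloring: color 1: [10, 14, 15, 20, 21, 22]; color 2: [9, 11, 16, 17, 18]; color 3: [12, 13, 19].
(χ(G) = 3 ≤ 5.)

Yes, G is 5-colorable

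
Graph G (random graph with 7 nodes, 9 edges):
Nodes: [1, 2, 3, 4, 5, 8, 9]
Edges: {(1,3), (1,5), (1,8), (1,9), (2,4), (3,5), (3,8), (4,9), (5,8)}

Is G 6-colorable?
Yes, G is 6-colorable

A valid 6-coloring: color 1: [1, 4]; color 2: [2, 3, 9]; color 3: [8]; color 4: [5].
(χ(G) = 4 ≤ 6.)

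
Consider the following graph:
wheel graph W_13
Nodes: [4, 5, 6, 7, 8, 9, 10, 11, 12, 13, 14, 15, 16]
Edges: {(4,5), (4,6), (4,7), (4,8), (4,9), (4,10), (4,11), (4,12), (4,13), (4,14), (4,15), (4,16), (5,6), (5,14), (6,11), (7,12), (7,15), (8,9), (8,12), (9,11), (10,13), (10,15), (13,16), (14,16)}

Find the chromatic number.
Clique number ω(G) = 3 (lower bound: χ ≥ ω).
The clique on [4, 5, 14] has size 3, forcing χ ≥ 3, and the coloring below uses 3 colors, so χ(G) = 3.
A valid 3-coloring: color 1: [4]; color 2: [6, 9, 12, 13, 14, 15]; color 3: [5, 7, 8, 10, 11, 16].

χ(G) = 3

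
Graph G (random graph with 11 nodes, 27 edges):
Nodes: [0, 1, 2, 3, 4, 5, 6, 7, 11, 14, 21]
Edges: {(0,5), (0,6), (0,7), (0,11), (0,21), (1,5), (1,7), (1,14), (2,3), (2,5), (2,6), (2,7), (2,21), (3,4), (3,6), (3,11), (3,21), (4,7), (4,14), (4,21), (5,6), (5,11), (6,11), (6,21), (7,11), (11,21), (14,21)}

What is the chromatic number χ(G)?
Clique number ω(G) = 4 (lower bound: χ ≥ ω).
The clique on [0, 6, 11, 21] has size 4, forcing χ ≥ 4, and the coloring below uses 4 colors, so χ(G) = 4.
A valid 4-coloring: color 1: [5, 7, 21]; color 2: [1, 4, 6]; color 3: [2, 11, 14]; color 4: [0, 3].

χ(G) = 4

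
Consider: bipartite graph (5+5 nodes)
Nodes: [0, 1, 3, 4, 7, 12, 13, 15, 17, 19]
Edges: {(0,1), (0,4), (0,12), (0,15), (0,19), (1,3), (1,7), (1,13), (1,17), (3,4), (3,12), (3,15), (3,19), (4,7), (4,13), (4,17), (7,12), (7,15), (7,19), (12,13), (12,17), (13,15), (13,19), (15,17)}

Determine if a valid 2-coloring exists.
A valid 2-coloring: color 1: [1, 4, 12, 15, 19]; color 2: [0, 3, 7, 13, 17].
(χ(G) = 2 ≤ 2.)

Yes, G is 2-colorable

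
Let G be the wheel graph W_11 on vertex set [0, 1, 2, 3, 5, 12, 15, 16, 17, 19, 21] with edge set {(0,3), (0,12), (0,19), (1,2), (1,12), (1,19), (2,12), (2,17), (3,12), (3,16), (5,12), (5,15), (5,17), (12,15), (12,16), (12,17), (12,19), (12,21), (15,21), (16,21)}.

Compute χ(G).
Clique number ω(G) = 3 (lower bound: χ ≥ ω).
The clique on [0, 3, 12] has size 3, forcing χ ≥ 3, and the coloring below uses 3 colors, so χ(G) = 3.
A valid 3-coloring: color 1: [12]; color 2: [0, 1, 15, 16, 17]; color 3: [2, 3, 5, 19, 21].

χ(G) = 3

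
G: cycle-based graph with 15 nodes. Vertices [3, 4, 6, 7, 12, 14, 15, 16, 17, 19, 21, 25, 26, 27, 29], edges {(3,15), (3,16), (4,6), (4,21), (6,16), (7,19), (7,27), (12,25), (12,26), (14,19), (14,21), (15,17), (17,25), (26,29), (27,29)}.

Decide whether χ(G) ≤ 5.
Yes, G is 5-colorable

A valid 5-coloring: color 1: [3, 4, 7, 12, 14, 17, 29]; color 2: [15, 16, 19, 21, 25, 26, 27]; color 3: [6].
(χ(G) = 3 ≤ 5.)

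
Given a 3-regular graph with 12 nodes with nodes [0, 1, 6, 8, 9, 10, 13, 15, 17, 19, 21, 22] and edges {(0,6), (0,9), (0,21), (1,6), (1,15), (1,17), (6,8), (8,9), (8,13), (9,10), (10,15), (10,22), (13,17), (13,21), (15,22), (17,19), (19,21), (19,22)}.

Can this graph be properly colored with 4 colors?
Yes, G is 4-colorable

A valid 4-coloring: color 1: [6, 9, 13, 15, 19]; color 2: [0, 1, 8, 10]; color 3: [17, 21, 22].
(χ(G) = 3 ≤ 4.)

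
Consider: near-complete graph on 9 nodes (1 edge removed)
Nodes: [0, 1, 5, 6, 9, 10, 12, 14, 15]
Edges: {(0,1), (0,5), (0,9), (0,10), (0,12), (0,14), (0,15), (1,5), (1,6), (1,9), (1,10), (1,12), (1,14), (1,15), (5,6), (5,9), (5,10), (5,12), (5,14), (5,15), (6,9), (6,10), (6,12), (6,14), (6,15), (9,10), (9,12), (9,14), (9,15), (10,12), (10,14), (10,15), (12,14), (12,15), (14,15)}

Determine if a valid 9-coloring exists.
A valid 9-coloring: color 1: [5]; color 2: [12]; color 3: [14]; color 4: [9]; color 5: [10]; color 6: [1]; color 7: [15]; color 8: [0, 6].
(χ(G) = 8 ≤ 9.)

Yes, G is 9-colorable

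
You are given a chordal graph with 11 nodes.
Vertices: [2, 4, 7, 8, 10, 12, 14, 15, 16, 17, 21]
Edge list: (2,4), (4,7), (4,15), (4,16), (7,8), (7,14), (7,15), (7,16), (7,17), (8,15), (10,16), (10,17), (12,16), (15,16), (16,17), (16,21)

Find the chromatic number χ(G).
χ(G) = 4

Clique number ω(G) = 4 (lower bound: χ ≥ ω).
The clique on [4, 7, 15, 16] has size 4, forcing χ ≥ 4, and the coloring below uses 4 colors, so χ(G) = 4.
A valid 4-coloring: color 1: [2, 8, 14, 16]; color 2: [7, 10, 12, 21]; color 3: [4, 17]; color 4: [15].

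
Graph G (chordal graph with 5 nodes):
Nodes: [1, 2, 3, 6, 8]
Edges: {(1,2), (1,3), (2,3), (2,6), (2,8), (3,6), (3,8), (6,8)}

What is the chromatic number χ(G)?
Clique number ω(G) = 4 (lower bound: χ ≥ ω).
The clique on [2, 3, 6, 8] has size 4, forcing χ ≥ 4, and the coloring below uses 4 colors, so χ(G) = 4.
A valid 4-coloring: color 1: [3]; color 2: [2]; color 3: [1, 8]; color 4: [6].

χ(G) = 4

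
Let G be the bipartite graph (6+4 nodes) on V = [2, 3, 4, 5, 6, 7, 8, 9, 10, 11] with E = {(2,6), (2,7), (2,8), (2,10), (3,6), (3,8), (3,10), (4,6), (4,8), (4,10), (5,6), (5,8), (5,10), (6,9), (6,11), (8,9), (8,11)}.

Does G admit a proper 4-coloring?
A valid 4-coloring: color 1: [6, 7, 8, 10]; color 2: [2, 3, 4, 5, 9, 11].
(χ(G) = 2 ≤ 4.)

Yes, G is 4-colorable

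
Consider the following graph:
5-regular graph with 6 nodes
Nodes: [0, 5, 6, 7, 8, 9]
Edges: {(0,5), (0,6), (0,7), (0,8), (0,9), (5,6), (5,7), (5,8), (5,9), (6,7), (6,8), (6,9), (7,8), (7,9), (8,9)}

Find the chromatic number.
Clique number ω(G) = 6 (lower bound: χ ≥ ω).
The clique on [0, 5, 6, 7, 8, 9] has size 6, forcing χ ≥ 6, and the coloring below uses 6 colors, so χ(G) = 6.
A valid 6-coloring: color 1: [7]; color 2: [9]; color 3: [8]; color 4: [6]; color 5: [0]; color 6: [5].

χ(G) = 6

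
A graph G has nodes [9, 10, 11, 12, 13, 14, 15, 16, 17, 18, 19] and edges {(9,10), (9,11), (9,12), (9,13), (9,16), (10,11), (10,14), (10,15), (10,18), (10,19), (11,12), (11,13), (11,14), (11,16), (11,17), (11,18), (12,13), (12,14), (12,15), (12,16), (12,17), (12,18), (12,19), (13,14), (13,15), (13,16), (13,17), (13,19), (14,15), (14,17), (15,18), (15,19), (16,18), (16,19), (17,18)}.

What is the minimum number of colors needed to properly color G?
Clique number ω(G) = 5 (lower bound: χ ≥ ω).
The clique on [9, 11, 12, 13, 16] has size 5, forcing χ ≥ 5, and the coloring below uses 5 colors, so χ(G) = 5.
A valid 5-coloring: color 1: [10, 12]; color 2: [11, 15]; color 3: [13, 18]; color 4: [14, 16]; color 5: [9, 17, 19].

χ(G) = 5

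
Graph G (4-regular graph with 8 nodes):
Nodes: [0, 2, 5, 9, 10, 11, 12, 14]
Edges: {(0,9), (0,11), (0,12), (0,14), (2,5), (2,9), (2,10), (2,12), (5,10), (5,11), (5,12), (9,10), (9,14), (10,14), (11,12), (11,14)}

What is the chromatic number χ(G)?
Clique number ω(G) = 3 (lower bound: χ ≥ ω).
Suppose a proper 3-coloring c exists. The clique [0, 9, 14] takes 3 distinct colors; by symmetry let c(0) = 1, c(9) = 2, c(14) = 3.
- Vertex 10: neighbors [9, 14] already have colors [2, 3] ⇒ c(10) = 1.
- Vertex 2: neighbors [10, 9] already have colors [1, 2] ⇒ c(2) = 3.
- Vertex 5: neighbors [10, 2] already have colors [1, 3] ⇒ c(5) = 2.
- Vertex 11: neighbors [0, 5, 14] already have colors [1, 2, 3] — all 3 colors blocked. Contradiction.
The forced assignments end in a contradiction, so G has no proper 3-coloring (χ ≥ 4).
The coloring below uses 4 colors, so χ(G) = 4.
A valid 4-coloring: color 1: [9, 12]; color 2: [2, 11]; color 3: [5, 14]; color 4: [0, 10].

χ(G) = 4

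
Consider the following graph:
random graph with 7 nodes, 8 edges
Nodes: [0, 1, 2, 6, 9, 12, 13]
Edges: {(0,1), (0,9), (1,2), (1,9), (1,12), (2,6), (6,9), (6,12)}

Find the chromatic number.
Clique number ω(G) = 3 (lower bound: χ ≥ ω).
The clique on [0, 1, 9] has size 3, forcing χ ≥ 3, and the coloring below uses 3 colors, so χ(G) = 3.
A valid 3-coloring: color 1: [1, 6, 13]; color 2: [2, 9, 12]; color 3: [0].

χ(G) = 3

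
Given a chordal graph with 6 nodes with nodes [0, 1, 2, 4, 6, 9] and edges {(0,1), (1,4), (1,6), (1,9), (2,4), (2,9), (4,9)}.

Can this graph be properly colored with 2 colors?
The clique on vertices [1, 4, 9] has size 3 > 2, so it alone needs 3 colors.

No, G is not 2-colorable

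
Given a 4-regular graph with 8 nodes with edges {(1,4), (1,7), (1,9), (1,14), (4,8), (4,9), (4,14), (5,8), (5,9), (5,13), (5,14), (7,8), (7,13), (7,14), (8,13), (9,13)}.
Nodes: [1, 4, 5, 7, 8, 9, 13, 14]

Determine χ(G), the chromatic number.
Clique number ω(G) = 3 (lower bound: χ ≥ ω).
The clique on [5, 8, 13] has size 3, forcing χ ≥ 3, and the coloring below uses 3 colors, so χ(G) = 3.
A valid 3-coloring: color 1: [1, 13]; color 2: [8, 9, 14]; color 3: [4, 5, 7].

χ(G) = 3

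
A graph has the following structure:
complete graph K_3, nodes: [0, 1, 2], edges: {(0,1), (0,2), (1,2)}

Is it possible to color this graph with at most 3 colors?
Yes, G is 3-colorable

A valid 3-coloring: color 1: [2]; color 2: [0]; color 3: [1].
(χ(G) = 3 ≤ 3.)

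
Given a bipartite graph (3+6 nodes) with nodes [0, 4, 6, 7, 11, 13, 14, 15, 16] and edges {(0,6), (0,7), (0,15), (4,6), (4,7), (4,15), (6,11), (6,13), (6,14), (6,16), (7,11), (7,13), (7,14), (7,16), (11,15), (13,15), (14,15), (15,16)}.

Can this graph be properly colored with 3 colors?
Yes, G is 3-colorable

A valid 3-coloring: color 1: [6, 7, 15]; color 2: [0, 4, 11, 13, 14, 16].
(χ(G) = 2 ≤ 3.)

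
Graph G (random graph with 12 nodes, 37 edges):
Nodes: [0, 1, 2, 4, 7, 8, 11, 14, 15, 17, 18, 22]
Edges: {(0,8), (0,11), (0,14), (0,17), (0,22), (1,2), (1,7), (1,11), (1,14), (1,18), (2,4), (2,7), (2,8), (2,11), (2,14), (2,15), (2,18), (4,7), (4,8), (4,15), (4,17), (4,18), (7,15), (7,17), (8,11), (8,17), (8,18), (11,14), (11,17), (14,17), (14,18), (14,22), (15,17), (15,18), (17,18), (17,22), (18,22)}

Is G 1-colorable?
The clique on vertices [1, 2, 14, 18] has size 4 > 1, so it alone needs 4 colors.

No, G is not 1-colorable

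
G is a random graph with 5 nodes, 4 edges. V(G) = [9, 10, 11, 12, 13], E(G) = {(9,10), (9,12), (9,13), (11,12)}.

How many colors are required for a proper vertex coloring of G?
χ(G) = 2

Clique number ω(G) = 2 (lower bound: χ ≥ ω).
The graph is bipartite (no odd cycle), so 2 colors suffice: χ(G) = 2.
A valid 2-coloring: color 1: [9, 11]; color 2: [10, 12, 13].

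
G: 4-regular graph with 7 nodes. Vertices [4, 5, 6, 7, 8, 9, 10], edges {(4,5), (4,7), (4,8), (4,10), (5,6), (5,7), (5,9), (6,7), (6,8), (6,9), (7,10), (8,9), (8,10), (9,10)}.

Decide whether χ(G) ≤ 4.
A valid 4-coloring: color 1: [5, 10]; color 2: [4, 6]; color 3: [7, 9]; color 4: [8].
(χ(G) = 4 ≤ 4.)

Yes, G is 4-colorable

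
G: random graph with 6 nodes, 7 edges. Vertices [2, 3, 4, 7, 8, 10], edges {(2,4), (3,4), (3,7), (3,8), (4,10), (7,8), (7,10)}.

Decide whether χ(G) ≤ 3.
A valid 3-coloring: color 1: [4, 7]; color 2: [2, 3, 10]; color 3: [8].
(χ(G) = 3 ≤ 3.)

Yes, G is 3-colorable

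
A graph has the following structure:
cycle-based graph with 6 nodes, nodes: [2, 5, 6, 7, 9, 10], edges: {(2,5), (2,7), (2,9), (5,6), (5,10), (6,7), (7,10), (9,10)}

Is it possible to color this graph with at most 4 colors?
A valid 4-coloring: color 1: [2, 6, 10]; color 2: [5, 7, 9].
(χ(G) = 2 ≤ 4.)

Yes, G is 4-colorable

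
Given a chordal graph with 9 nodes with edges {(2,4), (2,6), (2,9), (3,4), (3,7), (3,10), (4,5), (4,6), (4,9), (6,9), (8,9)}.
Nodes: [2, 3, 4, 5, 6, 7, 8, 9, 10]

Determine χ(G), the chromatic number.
χ(G) = 4

Clique number ω(G) = 4 (lower bound: χ ≥ ω).
The clique on [2, 4, 6, 9] has size 4, forcing χ ≥ 4, and the coloring below uses 4 colors, so χ(G) = 4.
A valid 4-coloring: color 1: [4, 7, 8, 10]; color 2: [3, 5, 9]; color 3: [6]; color 4: [2].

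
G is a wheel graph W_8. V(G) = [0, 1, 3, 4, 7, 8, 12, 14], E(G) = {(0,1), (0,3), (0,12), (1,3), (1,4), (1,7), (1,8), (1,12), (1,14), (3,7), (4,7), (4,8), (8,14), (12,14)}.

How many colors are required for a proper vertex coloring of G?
χ(G) = 4

Clique number ω(G) = 3 (lower bound: χ ≥ ω).
Odd cycle [3, 7, 4, 8, 14, 12, 0] needs 3 colors (χ ≥ 3).
Vertex 1 is adjacent to every vertex of [0, 3, 4, 7, 8, 12, 14], which already need 3 colors among themselves, so 1 needs a new color (χ ≥ 4).
The coloring below uses 4 colors, so χ(G) = 4.
A valid 4-coloring: color 1: [1]; color 2: [3, 4, 12]; color 3: [0, 7, 8]; color 4: [14].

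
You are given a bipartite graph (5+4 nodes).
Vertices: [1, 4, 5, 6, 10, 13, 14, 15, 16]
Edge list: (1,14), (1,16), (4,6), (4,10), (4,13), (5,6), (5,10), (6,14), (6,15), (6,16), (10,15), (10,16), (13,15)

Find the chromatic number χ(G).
Clique number ω(G) = 2 (lower bound: χ ≥ ω).
The graph is bipartite (no odd cycle), so 2 colors suffice: χ(G) = 2.
A valid 2-coloring: color 1: [1, 6, 10, 13]; color 2: [4, 5, 14, 15, 16].

χ(G) = 2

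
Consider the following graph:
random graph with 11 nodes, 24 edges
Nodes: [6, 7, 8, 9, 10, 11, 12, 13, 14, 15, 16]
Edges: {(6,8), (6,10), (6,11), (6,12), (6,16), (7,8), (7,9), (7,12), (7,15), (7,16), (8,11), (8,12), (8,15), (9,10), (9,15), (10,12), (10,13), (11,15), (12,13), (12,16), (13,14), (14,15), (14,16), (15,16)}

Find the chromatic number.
Clique number ω(G) = 3 (lower bound: χ ≥ ω).
Odd cycle [15, 7, 12, 6, 11] needs 3 colors (χ ≥ 3).
Vertex 8 is adjacent to every vertex of [6, 7, 11, 12, 15], which already need 3 colors among themselves, so 8 needs a new color (χ ≥ 4).
The coloring below uses 4 colors, so χ(G) = 4.
A valid 4-coloring: color 1: [12, 15]; color 2: [6, 7, 13]; color 3: [8, 10, 16]; color 4: [9, 11, 14].

χ(G) = 4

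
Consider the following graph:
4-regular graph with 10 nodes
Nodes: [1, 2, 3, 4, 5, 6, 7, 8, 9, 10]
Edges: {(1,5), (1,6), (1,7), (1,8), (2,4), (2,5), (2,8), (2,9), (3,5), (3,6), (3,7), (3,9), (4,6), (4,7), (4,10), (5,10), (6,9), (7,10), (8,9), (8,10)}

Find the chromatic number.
Clique number ω(G) = 3 (lower bound: χ ≥ ω).
The clique on [2, 8, 9] has size 3, forcing χ ≥ 3, and the coloring below uses 3 colors, so χ(G) = 3.
A valid 3-coloring: color 1: [4, 5, 9]; color 2: [6, 7, 8]; color 3: [1, 2, 3, 10].

χ(G) = 3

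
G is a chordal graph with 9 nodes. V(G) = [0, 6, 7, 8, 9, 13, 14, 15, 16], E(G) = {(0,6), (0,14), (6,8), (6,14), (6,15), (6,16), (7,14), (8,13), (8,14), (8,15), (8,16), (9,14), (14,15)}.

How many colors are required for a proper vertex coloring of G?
Clique number ω(G) = 4 (lower bound: χ ≥ ω).
The clique on [6, 8, 14, 15] has size 4, forcing χ ≥ 4, and the coloring below uses 4 colors, so χ(G) = 4.
A valid 4-coloring: color 1: [13, 14, 16]; color 2: [0, 7, 8, 9]; color 3: [6]; color 4: [15].

χ(G) = 4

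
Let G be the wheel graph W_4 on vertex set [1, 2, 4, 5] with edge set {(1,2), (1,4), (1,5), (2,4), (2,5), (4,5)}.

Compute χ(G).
χ(G) = 4

Clique number ω(G) = 4 (lower bound: χ ≥ ω).
The clique on [1, 2, 4, 5] has size 4, forcing χ ≥ 4, and the coloring below uses 4 colors, so χ(G) = 4.
A valid 4-coloring: color 1: [1]; color 2: [4]; color 3: [2]; color 4: [5].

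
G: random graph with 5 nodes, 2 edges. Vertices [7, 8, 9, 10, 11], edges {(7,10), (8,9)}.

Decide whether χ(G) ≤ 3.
A valid 3-coloring: color 1: [7, 9, 11]; color 2: [8, 10].
(χ(G) = 2 ≤ 3.)

Yes, G is 3-colorable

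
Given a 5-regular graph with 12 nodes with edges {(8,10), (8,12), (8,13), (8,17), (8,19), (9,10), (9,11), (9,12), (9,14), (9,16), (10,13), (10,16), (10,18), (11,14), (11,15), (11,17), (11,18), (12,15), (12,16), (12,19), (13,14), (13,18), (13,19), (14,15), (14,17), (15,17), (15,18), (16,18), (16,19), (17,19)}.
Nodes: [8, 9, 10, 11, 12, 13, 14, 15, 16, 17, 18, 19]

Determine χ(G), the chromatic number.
χ(G) = 4

Clique number ω(G) = 4 (lower bound: χ ≥ ω).
The clique on [11, 14, 15, 17] has size 4, forcing χ ≥ 4, and the coloring below uses 4 colors, so χ(G) = 4.
A valid 4-coloring: color 1: [10, 15, 19]; color 2: [9, 17, 18]; color 3: [8, 14, 16]; color 4: [11, 12, 13].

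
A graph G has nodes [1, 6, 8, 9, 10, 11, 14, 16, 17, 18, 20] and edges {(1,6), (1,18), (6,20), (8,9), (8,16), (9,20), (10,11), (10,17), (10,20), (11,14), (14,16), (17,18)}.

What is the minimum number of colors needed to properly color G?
χ(G) = 3

Clique number ω(G) = 2 (lower bound: χ ≥ ω).
Odd cycle [20, 9, 8, 16, 14, 11, 10] needs 3 colors (χ ≥ 3).
The coloring below uses 3 colors, so χ(G) = 3.
A valid 3-coloring: color 1: [6, 9, 10, 16, 18]; color 2: [1, 8, 11, 17, 20]; color 3: [14].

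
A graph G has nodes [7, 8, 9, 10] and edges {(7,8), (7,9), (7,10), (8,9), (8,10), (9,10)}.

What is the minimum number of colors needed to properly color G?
Clique number ω(G) = 4 (lower bound: χ ≥ ω).
The clique on [7, 8, 9, 10] has size 4, forcing χ ≥ 4, and the coloring below uses 4 colors, so χ(G) = 4.
A valid 4-coloring: color 1: [7]; color 2: [9]; color 3: [8]; color 4: [10].

χ(G) = 4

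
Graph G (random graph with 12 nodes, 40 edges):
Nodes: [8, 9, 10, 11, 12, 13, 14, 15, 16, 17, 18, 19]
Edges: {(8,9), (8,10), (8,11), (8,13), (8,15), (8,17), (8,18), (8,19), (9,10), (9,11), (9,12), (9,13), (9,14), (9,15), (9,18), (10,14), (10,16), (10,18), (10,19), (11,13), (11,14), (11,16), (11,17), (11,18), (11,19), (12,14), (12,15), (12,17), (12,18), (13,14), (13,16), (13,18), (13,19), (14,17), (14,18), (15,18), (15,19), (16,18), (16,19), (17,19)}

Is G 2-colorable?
The clique on vertices [8, 9, 11, 13, 18] has size 5 > 2, so it alone needs 5 colors.

No, G is not 2-colorable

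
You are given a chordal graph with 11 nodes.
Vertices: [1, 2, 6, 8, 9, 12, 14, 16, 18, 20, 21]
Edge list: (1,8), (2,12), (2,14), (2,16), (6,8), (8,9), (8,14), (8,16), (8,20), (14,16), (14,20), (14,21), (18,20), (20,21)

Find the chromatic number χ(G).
χ(G) = 3

Clique number ω(G) = 3 (lower bound: χ ≥ ω).
The clique on [2, 14, 16] has size 3, forcing χ ≥ 3, and the coloring below uses 3 colors, so χ(G) = 3.
A valid 3-coloring: color 1: [2, 8, 18, 21]; color 2: [1, 6, 9, 12, 14]; color 3: [16, 20].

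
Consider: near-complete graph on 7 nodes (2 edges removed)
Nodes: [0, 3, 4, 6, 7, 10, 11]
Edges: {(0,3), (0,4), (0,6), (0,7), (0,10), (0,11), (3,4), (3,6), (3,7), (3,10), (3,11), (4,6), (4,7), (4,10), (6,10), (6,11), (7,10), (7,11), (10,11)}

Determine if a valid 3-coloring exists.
No, G is not 3-colorable

The clique on vertices [0, 3, 6, 10, 11] has size 5 > 3, so it alone needs 5 colors.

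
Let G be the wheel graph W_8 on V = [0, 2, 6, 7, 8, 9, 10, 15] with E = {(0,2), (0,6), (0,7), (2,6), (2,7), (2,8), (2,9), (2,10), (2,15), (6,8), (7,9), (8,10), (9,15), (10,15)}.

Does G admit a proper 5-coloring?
Yes, G is 5-colorable

A valid 5-coloring: color 1: [2]; color 2: [0, 8, 9]; color 3: [6, 7, 15]; color 4: [10].
(χ(G) = 4 ≤ 5.)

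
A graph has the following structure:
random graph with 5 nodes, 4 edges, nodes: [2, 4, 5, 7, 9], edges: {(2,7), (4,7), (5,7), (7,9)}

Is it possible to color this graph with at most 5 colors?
A valid 5-coloring: color 1: [7]; color 2: [2, 4, 5, 9].
(χ(G) = 2 ≤ 5.)

Yes, G is 5-colorable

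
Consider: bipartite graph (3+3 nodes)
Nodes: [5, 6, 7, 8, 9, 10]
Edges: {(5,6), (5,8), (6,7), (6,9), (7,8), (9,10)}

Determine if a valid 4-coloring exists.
Yes, G is 4-colorable

A valid 4-coloring: color 1: [6, 8, 10]; color 2: [5, 7, 9].
(χ(G) = 2 ≤ 4.)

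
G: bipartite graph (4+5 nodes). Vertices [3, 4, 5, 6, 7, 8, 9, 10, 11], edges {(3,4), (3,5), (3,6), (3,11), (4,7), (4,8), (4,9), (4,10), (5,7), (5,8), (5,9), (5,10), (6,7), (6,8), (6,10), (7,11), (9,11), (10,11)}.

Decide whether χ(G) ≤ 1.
No, G is not 1-colorable

Edge (9,11) forces its endpoints to differ, so 1 color is not enough.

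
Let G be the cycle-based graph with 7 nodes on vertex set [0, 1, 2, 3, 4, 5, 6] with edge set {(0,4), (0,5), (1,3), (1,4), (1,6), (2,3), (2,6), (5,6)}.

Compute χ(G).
Clique number ω(G) = 2 (lower bound: χ ≥ ω).
Odd cycle [0, 5, 6, 1, 4] needs 3 colors (χ ≥ 3).
The coloring below uses 3 colors, so χ(G) = 3.
A valid 3-coloring: color 1: [0, 1, 2]; color 2: [3, 4, 6]; color 3: [5].

χ(G) = 3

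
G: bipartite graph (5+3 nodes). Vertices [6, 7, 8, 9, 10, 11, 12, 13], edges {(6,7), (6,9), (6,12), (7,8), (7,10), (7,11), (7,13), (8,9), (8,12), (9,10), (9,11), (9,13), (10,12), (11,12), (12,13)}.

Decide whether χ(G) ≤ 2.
A valid 2-coloring: color 1: [7, 9, 12]; color 2: [6, 8, 10, 11, 13].
(χ(G) = 2 ≤ 2.)

Yes, G is 2-colorable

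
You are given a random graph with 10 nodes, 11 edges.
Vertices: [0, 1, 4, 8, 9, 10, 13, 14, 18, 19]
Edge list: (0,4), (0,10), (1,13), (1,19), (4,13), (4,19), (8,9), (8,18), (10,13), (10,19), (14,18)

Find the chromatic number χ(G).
χ(G) = 2

Clique number ω(G) = 2 (lower bound: χ ≥ ω).
The graph is bipartite (no odd cycle), so 2 colors suffice: χ(G) = 2.
A valid 2-coloring: color 1: [1, 4, 8, 10, 14]; color 2: [0, 9, 13, 18, 19].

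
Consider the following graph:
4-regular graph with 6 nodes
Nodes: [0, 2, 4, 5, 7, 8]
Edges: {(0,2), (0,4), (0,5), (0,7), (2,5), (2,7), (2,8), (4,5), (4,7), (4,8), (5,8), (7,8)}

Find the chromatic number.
Clique number ω(G) = 3 (lower bound: χ ≥ ω).
The clique on [0, 2, 5] has size 3, forcing χ ≥ 3, and the coloring below uses 3 colors, so χ(G) = 3.
A valid 3-coloring: color 1: [5, 7]; color 2: [0, 8]; color 3: [2, 4].

χ(G) = 3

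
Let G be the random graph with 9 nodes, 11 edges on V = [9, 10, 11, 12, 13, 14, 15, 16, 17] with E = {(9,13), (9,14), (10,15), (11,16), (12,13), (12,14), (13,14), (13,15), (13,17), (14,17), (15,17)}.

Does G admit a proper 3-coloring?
A valid 3-coloring: color 1: [10, 11, 13]; color 2: [14, 15, 16]; color 3: [9, 12, 17].
(χ(G) = 3 ≤ 3.)

Yes, G is 3-colorable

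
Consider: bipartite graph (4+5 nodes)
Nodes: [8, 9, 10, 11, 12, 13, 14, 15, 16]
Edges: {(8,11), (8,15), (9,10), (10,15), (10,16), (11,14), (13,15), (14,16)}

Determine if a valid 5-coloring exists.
Yes, G is 5-colorable

A valid 5-coloring: color 1: [9, 11, 12, 15, 16]; color 2: [8, 10, 13, 14].
(χ(G) = 2 ≤ 5.)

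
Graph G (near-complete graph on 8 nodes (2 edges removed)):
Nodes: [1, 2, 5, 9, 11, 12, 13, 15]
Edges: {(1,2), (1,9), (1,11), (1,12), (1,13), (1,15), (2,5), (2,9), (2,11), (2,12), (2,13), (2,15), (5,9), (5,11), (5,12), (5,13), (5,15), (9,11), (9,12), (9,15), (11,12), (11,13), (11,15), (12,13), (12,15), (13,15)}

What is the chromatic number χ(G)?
Clique number ω(G) = 6 (lower bound: χ ≥ ω).
The clique on [1, 2, 9, 11, 12, 15] has size 6, forcing χ ≥ 6, and the coloring below uses 6 colors, so χ(G) = 6.
A valid 6-coloring: color 1: [12]; color 2: [11]; color 3: [2]; color 4: [15]; color 5: [1, 5]; color 6: [9, 13].

χ(G) = 6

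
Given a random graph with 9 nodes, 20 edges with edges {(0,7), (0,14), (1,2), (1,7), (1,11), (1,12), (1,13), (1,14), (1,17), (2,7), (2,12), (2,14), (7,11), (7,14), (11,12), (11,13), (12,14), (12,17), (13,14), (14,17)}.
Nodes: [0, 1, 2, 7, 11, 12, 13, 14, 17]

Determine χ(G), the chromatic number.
χ(G) = 4

Clique number ω(G) = 4 (lower bound: χ ≥ ω).
The clique on [1, 12, 14, 17] has size 4, forcing χ ≥ 4, and the coloring below uses 4 colors, so χ(G) = 4.
A valid 4-coloring: color 1: [0, 1]; color 2: [11, 14]; color 3: [7, 12, 13]; color 4: [2, 17].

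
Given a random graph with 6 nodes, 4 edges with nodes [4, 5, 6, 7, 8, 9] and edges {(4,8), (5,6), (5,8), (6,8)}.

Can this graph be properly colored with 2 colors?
No, G is not 2-colorable

The clique on vertices [5, 6, 8] has size 3 > 2, so it alone needs 3 colors.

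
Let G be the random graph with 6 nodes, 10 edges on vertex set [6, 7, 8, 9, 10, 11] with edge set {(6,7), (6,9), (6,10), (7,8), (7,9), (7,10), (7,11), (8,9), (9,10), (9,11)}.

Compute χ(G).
χ(G) = 4

Clique number ω(G) = 4 (lower bound: χ ≥ ω).
The clique on [6, 7, 9, 10] has size 4, forcing χ ≥ 4, and the coloring below uses 4 colors, so χ(G) = 4.
A valid 4-coloring: color 1: [9]; color 2: [7]; color 3: [8, 10, 11]; color 4: [6].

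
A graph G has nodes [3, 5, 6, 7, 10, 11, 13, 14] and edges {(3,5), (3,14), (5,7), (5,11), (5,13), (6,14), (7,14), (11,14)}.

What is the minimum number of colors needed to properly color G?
Clique number ω(G) = 2 (lower bound: χ ≥ ω).
The graph is bipartite (no odd cycle), so 2 colors suffice: χ(G) = 2.
A valid 2-coloring: color 1: [5, 10, 14]; color 2: [3, 6, 7, 11, 13].

χ(G) = 2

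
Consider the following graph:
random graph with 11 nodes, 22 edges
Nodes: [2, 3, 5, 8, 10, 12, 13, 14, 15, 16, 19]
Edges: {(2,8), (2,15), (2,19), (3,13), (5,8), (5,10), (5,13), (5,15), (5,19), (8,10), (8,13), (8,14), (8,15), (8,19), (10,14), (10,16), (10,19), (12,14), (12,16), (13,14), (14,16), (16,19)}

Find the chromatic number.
χ(G) = 4

Clique number ω(G) = 4 (lower bound: χ ≥ ω).
The clique on [5, 8, 10, 19] has size 4, forcing χ ≥ 4, and the coloring below uses 4 colors, so χ(G) = 4.
A valid 4-coloring: color 1: [3, 8, 16]; color 2: [14, 15, 19]; color 3: [2, 10, 12, 13]; color 4: [5].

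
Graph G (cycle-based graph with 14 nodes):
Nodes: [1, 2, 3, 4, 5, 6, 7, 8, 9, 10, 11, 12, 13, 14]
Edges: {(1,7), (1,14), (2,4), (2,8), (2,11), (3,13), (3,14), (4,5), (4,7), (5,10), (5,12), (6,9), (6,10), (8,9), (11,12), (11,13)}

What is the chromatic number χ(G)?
Clique number ω(G) = 2 (lower bound: χ ≥ ω).
Odd cycle [5, 12, 11, 2, 4] needs 3 colors (χ ≥ 3).
The coloring below uses 3 colors, so χ(G) = 3.
A valid 3-coloring: color 1: [2, 5, 7, 9, 13, 14]; color 2: [1, 3, 4, 6, 8, 11]; color 3: [10, 12].

χ(G) = 3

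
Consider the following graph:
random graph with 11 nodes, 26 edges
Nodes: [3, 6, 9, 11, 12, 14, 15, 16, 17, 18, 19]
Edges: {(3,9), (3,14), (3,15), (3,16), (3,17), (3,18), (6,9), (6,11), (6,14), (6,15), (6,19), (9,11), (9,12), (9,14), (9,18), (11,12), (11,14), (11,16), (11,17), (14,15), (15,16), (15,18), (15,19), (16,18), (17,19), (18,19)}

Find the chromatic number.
χ(G) = 4

Clique number ω(G) = 4 (lower bound: χ ≥ ω).
The clique on [3, 15, 16, 18] has size 4, forcing χ ≥ 4, and the coloring below uses 4 colors, so χ(G) = 4.
A valid 4-coloring: color 1: [3, 11, 19]; color 2: [9, 15, 17]; color 3: [12, 14, 16]; color 4: [6, 18].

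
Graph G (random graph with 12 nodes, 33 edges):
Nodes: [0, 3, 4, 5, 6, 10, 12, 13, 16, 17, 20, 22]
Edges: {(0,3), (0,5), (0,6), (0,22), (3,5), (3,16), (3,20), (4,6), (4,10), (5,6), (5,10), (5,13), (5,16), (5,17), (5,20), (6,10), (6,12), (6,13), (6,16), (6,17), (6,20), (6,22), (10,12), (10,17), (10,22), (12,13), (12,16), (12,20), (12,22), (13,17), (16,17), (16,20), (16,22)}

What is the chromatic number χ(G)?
χ(G) = 4

Clique number ω(G) = 4 (lower bound: χ ≥ ω).
The clique on [3, 5, 16, 20] has size 4, forcing χ ≥ 4, and the coloring below uses 4 colors, so χ(G) = 4.
A valid 4-coloring: color 1: [3, 6]; color 2: [4, 5, 12]; color 3: [0, 10, 13, 16]; color 4: [17, 20, 22].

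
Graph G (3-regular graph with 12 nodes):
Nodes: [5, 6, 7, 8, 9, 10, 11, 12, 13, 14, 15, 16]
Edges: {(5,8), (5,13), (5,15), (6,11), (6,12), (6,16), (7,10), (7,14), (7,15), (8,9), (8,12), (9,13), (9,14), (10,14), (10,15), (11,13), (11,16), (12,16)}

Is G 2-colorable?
No, G is not 2-colorable

The clique on vertices [6, 11, 16] has size 3 > 2, so it alone needs 3 colors.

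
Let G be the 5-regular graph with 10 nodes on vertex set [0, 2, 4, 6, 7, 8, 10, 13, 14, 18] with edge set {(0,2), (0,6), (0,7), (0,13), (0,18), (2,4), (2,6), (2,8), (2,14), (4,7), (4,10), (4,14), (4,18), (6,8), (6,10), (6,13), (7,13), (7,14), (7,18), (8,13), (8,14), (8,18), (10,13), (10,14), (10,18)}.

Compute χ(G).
Clique number ω(G) = 3 (lower bound: χ ≥ ω).
Suppose a proper 3-coloring c exists. The clique [0, 2, 6] takes 3 distinct colors; by symmetry let c(0) = 1, c(2) = 2, c(6) = 3.
- Vertex 8: neighbors [2, 6] already have colors [2, 3] ⇒ c(8) = 1.
- Vertex 14: neighbors [8, 2] already have colors [1, 2] ⇒ c(14) = 3.
- Vertex 4: neighbors [2, 14] already have colors [2, 3] ⇒ c(4) = 1.
- Vertex 7: neighbors [0, 14] already have colors [1, 3] ⇒ c(7) = 2.
- Vertex 13: neighbors [0, 7, 6] already have colors [1, 2, 3] — all 3 colors blocked. Contradiction.
The forced assignments end in a contradiction, so G has no proper 3-coloring (χ ≥ 4).
The coloring below uses 4 colors, so χ(G) = 4.
A valid 4-coloring: color 1: [4, 6]; color 2: [0, 8, 10]; color 3: [13, 14, 18]; color 4: [2, 7].

χ(G) = 4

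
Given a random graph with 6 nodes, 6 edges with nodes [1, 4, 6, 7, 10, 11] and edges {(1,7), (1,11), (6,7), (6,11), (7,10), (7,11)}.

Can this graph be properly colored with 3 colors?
A valid 3-coloring: color 1: [4, 7]; color 2: [10, 11]; color 3: [1, 6].
(χ(G) = 3 ≤ 3.)

Yes, G is 3-colorable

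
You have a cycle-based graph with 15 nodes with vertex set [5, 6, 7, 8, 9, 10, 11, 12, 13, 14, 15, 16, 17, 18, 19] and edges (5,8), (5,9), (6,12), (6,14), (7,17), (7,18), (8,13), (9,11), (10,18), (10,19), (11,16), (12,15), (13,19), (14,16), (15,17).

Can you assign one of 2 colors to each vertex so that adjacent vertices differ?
No, G is not 2-colorable

Odd cycle [8, 13, 19, 10, 18, 7, 17, 15, 12, 6, 14, 16, 11, 9, 5] needs 3 colors (χ ≥ 3).
Hence χ(G) ≥ 3 > 2, so no proper 2-coloring exists.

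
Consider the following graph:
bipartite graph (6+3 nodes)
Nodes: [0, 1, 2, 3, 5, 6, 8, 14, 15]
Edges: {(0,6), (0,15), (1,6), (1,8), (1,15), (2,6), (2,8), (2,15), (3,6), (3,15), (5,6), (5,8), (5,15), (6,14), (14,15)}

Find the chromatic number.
Clique number ω(G) = 2 (lower bound: χ ≥ ω).
The graph is bipartite (no odd cycle), so 2 colors suffice: χ(G) = 2.
A valid 2-coloring: color 1: [6, 8, 15]; color 2: [0, 1, 2, 3, 5, 14].

χ(G) = 2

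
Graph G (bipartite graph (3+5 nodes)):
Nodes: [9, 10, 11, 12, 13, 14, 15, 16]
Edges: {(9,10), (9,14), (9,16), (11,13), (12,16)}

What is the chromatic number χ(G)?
χ(G) = 2

Clique number ω(G) = 2 (lower bound: χ ≥ ω).
The graph is bipartite (no odd cycle), so 2 colors suffice: χ(G) = 2.
A valid 2-coloring: color 1: [9, 11, 12, 15]; color 2: [10, 13, 14, 16].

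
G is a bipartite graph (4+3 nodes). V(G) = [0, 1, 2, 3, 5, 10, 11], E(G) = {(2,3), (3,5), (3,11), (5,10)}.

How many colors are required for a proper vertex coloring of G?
χ(G) = 2

Clique number ω(G) = 2 (lower bound: χ ≥ ω).
The graph is bipartite (no odd cycle), so 2 colors suffice: χ(G) = 2.
A valid 2-coloring: color 1: [0, 1, 3, 10]; color 2: [2, 5, 11].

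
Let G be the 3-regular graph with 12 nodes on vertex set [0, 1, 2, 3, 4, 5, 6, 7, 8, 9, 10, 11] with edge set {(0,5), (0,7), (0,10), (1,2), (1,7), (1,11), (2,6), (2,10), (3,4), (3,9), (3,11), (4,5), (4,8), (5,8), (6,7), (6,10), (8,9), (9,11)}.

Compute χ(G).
χ(G) = 3

Clique number ω(G) = 3 (lower bound: χ ≥ ω).
The clique on [2, 6, 10] has size 3, forcing χ ≥ 3, and the coloring below uses 3 colors, so χ(G) = 3.
A valid 3-coloring: color 1: [2, 7, 8, 11]; color 2: [0, 1, 4, 6, 9]; color 3: [3, 5, 10].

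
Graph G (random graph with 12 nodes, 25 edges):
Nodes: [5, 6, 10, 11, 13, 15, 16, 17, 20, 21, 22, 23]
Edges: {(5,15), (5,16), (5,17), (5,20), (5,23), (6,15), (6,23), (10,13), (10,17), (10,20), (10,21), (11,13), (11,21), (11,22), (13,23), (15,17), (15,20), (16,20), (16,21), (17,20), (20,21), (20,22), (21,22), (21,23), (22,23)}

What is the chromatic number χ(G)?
χ(G) = 4

Clique number ω(G) = 4 (lower bound: χ ≥ ω).
The clique on [5, 15, 17, 20] has size 4, forcing χ ≥ 4, and the coloring below uses 4 colors, so χ(G) = 4.
A valid 4-coloring: color 1: [11, 20, 23]; color 2: [6, 13, 17, 21]; color 3: [5, 10, 22]; color 4: [15, 16].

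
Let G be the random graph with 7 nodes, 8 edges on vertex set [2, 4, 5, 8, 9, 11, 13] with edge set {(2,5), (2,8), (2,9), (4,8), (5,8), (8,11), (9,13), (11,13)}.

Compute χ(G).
χ(G) = 3

Clique number ω(G) = 3 (lower bound: χ ≥ ω).
The clique on [2, 5, 8] has size 3, forcing χ ≥ 3, and the coloring below uses 3 colors, so χ(G) = 3.
A valid 3-coloring: color 1: [8, 9]; color 2: [2, 4, 11]; color 3: [5, 13].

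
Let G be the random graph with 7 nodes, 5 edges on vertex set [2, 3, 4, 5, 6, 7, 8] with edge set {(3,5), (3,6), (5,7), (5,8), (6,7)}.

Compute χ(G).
χ(G) = 2

Clique number ω(G) = 2 (lower bound: χ ≥ ω).
The graph is bipartite (no odd cycle), so 2 colors suffice: χ(G) = 2.
A valid 2-coloring: color 1: [2, 4, 5, 6]; color 2: [3, 7, 8].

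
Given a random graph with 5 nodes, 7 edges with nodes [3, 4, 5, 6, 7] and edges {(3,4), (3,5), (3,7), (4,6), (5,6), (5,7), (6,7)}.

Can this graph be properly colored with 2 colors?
The clique on vertices [3, 5, 7] has size 3 > 2, so it alone needs 3 colors.

No, G is not 2-colorable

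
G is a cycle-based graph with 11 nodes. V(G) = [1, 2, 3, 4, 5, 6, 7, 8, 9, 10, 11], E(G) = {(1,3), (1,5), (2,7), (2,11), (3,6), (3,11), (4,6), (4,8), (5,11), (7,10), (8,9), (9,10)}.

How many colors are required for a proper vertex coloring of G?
χ(G) = 3

Clique number ω(G) = 2 (lower bound: χ ≥ ω).
Odd cycle [7, 10, 9, 8, 4, 6, 3, 11, 2] needs 3 colors (χ ≥ 3).
The coloring below uses 3 colors, so χ(G) = 3.
A valid 3-coloring: color 1: [1, 6, 8, 10, 11]; color 2: [3, 4, 5, 7, 9]; color 3: [2].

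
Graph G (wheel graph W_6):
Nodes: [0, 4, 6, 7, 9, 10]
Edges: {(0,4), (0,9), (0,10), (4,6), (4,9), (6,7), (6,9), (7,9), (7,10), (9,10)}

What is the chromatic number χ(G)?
Clique number ω(G) = 3 (lower bound: χ ≥ ω).
Odd cycle [6, 4, 0, 10, 7] needs 3 colors (χ ≥ 3).
Vertex 9 is adjacent to every vertex of [0, 4, 6, 7, 10], which already need 3 colors among themselves, so 9 needs a new color (χ ≥ 4).
The coloring below uses 4 colors, so χ(G) = 4.
A valid 4-coloring: color 1: [9]; color 2: [6, 10]; color 3: [4, 7]; color 4: [0].

χ(G) = 4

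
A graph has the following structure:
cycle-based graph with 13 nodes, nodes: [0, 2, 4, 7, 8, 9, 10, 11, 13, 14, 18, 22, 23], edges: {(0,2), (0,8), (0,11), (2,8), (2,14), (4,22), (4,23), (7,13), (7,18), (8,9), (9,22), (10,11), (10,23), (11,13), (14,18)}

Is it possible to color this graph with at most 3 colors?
Yes, G is 3-colorable

A valid 3-coloring: color 1: [7, 8, 11, 14, 22, 23]; color 2: [0, 4, 9, 10, 13, 18]; color 3: [2].
(χ(G) = 3 ≤ 3.)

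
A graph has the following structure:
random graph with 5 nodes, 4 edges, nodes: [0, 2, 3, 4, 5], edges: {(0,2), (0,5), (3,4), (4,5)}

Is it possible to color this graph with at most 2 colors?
A valid 2-coloring: color 1: [0, 4]; color 2: [2, 3, 5].
(χ(G) = 2 ≤ 2.)

Yes, G is 2-colorable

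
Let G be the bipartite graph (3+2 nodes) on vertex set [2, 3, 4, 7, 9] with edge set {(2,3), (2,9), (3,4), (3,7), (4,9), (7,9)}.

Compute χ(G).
Clique number ω(G) = 2 (lower bound: χ ≥ ω).
The graph is bipartite (no odd cycle), so 2 colors suffice: χ(G) = 2.
A valid 2-coloring: color 1: [3, 9]; color 2: [2, 4, 7].

χ(G) = 2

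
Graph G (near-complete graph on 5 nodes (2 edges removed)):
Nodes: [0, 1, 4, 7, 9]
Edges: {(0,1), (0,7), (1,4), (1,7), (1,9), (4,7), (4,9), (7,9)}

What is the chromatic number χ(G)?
χ(G) = 4

Clique number ω(G) = 4 (lower bound: χ ≥ ω).
The clique on [1, 4, 7, 9] has size 4, forcing χ ≥ 4, and the coloring below uses 4 colors, so χ(G) = 4.
A valid 4-coloring: color 1: [7]; color 2: [1]; color 3: [0, 4]; color 4: [9].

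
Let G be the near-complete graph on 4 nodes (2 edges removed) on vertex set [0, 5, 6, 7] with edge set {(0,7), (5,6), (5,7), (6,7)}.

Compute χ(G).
χ(G) = 3

Clique number ω(G) = 3 (lower bound: χ ≥ ω).
The clique on [5, 6, 7] has size 3, forcing χ ≥ 3, and the coloring below uses 3 colors, so χ(G) = 3.
A valid 3-coloring: color 1: [7]; color 2: [0, 6]; color 3: [5].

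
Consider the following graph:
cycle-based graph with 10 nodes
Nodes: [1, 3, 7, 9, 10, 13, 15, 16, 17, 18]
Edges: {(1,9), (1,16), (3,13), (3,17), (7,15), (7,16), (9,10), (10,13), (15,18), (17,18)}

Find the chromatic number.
Clique number ω(G) = 2 (lower bound: χ ≥ ω).
The graph is bipartite (no odd cycle), so 2 colors suffice: χ(G) = 2.
A valid 2-coloring: color 1: [9, 13, 15, 16, 17]; color 2: [1, 3, 7, 10, 18].

χ(G) = 2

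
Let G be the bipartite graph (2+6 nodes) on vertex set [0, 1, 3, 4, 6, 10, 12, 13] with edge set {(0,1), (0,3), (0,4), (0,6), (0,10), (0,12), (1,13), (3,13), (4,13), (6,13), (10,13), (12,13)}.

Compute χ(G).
Clique number ω(G) = 2 (lower bound: χ ≥ ω).
The graph is bipartite (no odd cycle), so 2 colors suffice: χ(G) = 2.
A valid 2-coloring: color 1: [0, 13]; color 2: [1, 3, 4, 6, 10, 12].

χ(G) = 2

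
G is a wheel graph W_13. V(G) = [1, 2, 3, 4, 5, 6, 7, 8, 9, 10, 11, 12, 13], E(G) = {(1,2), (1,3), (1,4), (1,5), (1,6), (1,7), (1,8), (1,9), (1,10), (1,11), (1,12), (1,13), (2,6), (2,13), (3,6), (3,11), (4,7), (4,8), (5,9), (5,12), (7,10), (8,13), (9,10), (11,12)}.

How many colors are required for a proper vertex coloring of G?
Clique number ω(G) = 3 (lower bound: χ ≥ ω).
The clique on [1, 2, 13] has size 3, forcing χ ≥ 3, and the coloring below uses 3 colors, so χ(G) = 3.
A valid 3-coloring: color 1: [1]; color 2: [4, 5, 6, 10, 11, 13]; color 3: [2, 3, 7, 8, 9, 12].

χ(G) = 3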